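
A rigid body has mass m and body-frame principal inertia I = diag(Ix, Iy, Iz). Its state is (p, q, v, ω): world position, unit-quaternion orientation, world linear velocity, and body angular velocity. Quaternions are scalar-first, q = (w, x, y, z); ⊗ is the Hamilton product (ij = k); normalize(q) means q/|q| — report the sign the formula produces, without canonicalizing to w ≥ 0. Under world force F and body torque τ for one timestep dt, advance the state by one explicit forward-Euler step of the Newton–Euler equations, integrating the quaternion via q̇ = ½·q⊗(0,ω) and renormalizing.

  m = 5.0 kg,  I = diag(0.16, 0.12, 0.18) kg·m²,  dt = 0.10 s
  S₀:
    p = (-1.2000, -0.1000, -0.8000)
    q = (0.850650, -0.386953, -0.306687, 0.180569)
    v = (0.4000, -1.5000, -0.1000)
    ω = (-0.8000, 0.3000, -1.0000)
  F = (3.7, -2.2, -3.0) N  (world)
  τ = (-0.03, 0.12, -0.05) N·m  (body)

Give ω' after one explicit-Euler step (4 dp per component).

ω' = (-0.8075, 0.4133, -1.0331)

precession coupling ω×(Iω) = (-0.0180, -0.0160, 0.0096)
angular accel α = (-0.0750, 1.1333, -0.3311)
ω' = ω + α·dt = (-0.8075, 0.4133, -1.0331)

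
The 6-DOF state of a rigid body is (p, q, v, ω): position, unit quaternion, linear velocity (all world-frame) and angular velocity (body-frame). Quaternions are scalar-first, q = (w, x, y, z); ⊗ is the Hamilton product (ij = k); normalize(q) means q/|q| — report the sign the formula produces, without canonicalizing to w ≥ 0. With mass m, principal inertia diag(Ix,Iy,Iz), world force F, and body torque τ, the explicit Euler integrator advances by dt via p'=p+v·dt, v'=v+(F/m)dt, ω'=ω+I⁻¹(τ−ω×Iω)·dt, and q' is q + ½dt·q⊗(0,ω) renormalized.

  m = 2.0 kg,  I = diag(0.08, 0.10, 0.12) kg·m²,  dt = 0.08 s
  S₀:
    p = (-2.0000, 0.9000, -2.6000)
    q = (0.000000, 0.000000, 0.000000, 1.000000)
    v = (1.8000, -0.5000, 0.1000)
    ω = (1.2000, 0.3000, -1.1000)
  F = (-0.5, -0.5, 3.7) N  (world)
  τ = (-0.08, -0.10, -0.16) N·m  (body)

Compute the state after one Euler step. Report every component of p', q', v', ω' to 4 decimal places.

p' = (-1.8560, 0.8600, -2.5920)
q' = (0.0439, -0.0120, 0.0479, 0.9978)
v' = (1.7800, -0.5200, 0.2480)
ω' = (1.1266, 0.1778, -1.2115)

a = F/m = (-0.2500, -0.2500, 1.8500)
p' = p + v·dt = (-1.8560, 0.8600, -2.5920)
v + (F/m)dt = (1.7800, -0.5200, 0.2480)
precession coupling ω×(Iω) = (-0.0066, 0.0528, 0.0072)
(τ − ω×Iω)/I = (-0.9175, -1.5280, -1.3933)
ω' = ω + α·dt = (1.1266, 0.1778, -1.2115)
Hamilton product q⊗(0,ω) = (1.1000000, -0.3000000, 1.2000000, 0.0000000)
q + ½dt·q⊗(0,ω), renormalized = (0.0439, -0.0120, 0.0479, 0.9978)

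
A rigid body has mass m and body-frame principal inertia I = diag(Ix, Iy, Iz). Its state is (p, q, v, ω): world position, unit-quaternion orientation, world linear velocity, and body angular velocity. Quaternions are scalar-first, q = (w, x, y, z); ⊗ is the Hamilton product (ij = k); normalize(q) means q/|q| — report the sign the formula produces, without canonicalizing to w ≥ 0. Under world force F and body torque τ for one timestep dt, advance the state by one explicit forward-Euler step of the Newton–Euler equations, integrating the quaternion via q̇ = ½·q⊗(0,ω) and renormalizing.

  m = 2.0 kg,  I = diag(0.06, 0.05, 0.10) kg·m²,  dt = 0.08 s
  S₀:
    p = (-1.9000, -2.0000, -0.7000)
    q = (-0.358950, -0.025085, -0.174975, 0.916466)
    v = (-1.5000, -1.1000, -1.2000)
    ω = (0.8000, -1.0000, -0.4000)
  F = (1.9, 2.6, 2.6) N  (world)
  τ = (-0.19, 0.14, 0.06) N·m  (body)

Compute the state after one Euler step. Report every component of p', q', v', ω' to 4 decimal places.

p' = (-2.0200, -2.0880, -0.7960)
q' = (-0.3500, 0.0029, -0.1315, 0.9275)
v' = (-1.4240, -0.9960, -1.0960)
ω' = (0.5200, -0.7965, -0.3584)

new position p' = (-2.0200, -2.0880, -0.7960)
v' = v + a·dt = (-1.4240, -0.9960, -1.0960)
precession coupling ω×(Iω) = (0.0200, 0.0128, 0.0080)
(τ − ω×Iω)/I = (-3.5000, 2.5440, 0.5200)
ω + α·dt = (0.5200, -0.7965, -0.3584)
Hamilton product q⊗(0,ω) = (0.2116794, 0.6992960, 1.0820888, 0.3086450)
q' = normalize(q + ½dt·q⊗(0,ω)) = (-0.3500, 0.0029, -0.1315, 0.9275)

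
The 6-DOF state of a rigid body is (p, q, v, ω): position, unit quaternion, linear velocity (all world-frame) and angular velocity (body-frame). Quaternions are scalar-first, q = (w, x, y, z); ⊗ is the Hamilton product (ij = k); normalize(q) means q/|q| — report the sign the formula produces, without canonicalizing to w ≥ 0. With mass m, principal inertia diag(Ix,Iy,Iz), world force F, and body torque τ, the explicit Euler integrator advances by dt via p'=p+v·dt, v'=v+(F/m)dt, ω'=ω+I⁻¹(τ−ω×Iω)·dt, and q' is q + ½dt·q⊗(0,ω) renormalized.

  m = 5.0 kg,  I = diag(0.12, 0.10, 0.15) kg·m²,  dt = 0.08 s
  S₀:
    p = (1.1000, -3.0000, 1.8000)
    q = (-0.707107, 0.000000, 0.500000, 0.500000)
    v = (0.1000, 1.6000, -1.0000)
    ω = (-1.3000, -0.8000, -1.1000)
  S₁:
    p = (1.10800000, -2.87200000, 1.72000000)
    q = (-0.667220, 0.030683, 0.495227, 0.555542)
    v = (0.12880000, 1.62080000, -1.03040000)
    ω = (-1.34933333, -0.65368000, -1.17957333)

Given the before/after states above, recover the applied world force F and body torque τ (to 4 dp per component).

Δω = ω₁−ω₀ = (-0.04933333, 0.14632000, -0.07957333)
ω₀×(Iω₀) = (0.0440, -0.0429, -0.0208)
I·α + gyro = (-0.0300, 0.1400, -0.1700)
v₁ − v₀ = (0.02880000, 0.02080000, -0.03040000)
m·(v₁−v₀)/dt = (1.8000, 1.3000, -1.9000)

F = (1.8000, 1.3000, -1.9000)
τ = (-0.0300, 0.1400, -0.1700)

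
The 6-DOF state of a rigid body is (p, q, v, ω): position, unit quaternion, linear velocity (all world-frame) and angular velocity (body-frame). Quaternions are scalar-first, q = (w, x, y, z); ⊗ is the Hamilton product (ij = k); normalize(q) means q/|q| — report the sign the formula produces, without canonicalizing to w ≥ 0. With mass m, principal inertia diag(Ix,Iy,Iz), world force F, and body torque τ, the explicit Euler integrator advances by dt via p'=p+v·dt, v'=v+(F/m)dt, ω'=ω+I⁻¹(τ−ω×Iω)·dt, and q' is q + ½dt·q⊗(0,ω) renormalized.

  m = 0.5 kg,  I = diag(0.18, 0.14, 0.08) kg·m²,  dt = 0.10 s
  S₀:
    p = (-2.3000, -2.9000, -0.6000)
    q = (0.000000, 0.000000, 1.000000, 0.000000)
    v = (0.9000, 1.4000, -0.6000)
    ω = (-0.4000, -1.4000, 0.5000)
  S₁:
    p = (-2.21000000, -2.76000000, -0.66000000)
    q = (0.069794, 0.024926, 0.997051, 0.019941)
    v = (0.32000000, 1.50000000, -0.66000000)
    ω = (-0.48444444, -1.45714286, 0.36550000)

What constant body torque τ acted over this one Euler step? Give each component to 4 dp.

τ = (-0.1100, -0.1000, -0.1300)

rate change Δω = (-0.08444444, -0.05714286, -0.13450000)
precession coupling = (0.0420, -0.0200, -0.0224)
τ = I·(Δω/dt) + ω₀×(Iω₀) = (-0.1100, -0.1000, -0.1300)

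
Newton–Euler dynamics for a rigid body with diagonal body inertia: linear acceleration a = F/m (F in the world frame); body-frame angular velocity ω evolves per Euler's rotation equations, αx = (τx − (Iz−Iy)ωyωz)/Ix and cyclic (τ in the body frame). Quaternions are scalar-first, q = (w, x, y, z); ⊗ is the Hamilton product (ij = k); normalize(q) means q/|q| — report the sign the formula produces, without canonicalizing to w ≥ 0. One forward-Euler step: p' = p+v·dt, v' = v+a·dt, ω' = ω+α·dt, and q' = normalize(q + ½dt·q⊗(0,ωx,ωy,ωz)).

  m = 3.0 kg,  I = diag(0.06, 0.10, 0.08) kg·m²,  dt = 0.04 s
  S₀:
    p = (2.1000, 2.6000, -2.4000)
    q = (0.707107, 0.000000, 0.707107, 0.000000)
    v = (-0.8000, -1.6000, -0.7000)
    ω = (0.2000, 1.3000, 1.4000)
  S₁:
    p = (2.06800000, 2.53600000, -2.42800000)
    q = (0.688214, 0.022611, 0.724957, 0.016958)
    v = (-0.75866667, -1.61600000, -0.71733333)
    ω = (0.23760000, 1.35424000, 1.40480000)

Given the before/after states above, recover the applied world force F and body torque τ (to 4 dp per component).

F = (3.1000, -1.2000, -1.3000)
τ = (0.0200, 0.1300, 0.0200)

ω₁ − ω₀ = (0.03760000, 0.05424000, 0.00480000)
gyro term ω₀×Iω₀ = (-0.0364, -0.0056, 0.0104)
I·α + gyro = (0.0200, 0.1300, 0.0200)
Δv = v₁−v₀ = (0.04133333, -0.01600000, -0.01733333)
applied force F = (3.1000, -1.2000, -1.3000)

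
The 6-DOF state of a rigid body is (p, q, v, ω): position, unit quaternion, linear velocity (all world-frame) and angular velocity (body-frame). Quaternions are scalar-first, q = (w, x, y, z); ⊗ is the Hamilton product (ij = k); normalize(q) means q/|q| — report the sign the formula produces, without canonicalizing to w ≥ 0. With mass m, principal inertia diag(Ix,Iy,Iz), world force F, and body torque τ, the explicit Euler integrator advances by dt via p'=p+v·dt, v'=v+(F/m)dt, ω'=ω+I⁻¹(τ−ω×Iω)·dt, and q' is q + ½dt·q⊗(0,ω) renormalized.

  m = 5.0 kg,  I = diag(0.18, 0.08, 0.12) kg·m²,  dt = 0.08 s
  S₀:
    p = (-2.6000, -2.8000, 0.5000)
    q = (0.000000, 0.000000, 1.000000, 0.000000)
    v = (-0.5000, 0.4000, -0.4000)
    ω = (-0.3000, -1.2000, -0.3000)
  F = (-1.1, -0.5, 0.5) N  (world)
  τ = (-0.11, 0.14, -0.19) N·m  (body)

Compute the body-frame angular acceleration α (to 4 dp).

gyro term ω×Iω = (0.0144, 0.0054, -0.0360)
α = I⁻¹(τ − ω×Iω) = (-0.6911, 1.6825, -1.2833)

α = (-0.6911, 1.6825, -1.2833)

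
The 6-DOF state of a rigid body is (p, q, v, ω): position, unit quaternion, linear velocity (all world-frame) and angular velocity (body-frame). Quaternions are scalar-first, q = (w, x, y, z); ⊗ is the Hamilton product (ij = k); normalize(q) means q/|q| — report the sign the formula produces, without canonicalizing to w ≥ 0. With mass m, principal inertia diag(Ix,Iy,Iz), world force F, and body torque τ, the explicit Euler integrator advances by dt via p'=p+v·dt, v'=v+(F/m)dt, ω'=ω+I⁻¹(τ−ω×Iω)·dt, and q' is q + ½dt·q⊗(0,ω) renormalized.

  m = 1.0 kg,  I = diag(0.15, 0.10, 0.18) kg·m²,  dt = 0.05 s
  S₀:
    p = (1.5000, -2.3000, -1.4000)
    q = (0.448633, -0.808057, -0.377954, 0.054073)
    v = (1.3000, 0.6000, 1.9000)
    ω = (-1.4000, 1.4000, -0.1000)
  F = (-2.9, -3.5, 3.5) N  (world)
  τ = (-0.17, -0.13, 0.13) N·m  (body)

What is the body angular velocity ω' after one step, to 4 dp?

ω' = (-1.4529, 1.3371, -0.0911)

gyro term ω×Iω = (-0.0112, -0.0042, 0.0980)
angular accel α = (-1.0587, -1.2580, 0.1778)
new body rate ω' = (-1.4529, 1.3371, -0.0911)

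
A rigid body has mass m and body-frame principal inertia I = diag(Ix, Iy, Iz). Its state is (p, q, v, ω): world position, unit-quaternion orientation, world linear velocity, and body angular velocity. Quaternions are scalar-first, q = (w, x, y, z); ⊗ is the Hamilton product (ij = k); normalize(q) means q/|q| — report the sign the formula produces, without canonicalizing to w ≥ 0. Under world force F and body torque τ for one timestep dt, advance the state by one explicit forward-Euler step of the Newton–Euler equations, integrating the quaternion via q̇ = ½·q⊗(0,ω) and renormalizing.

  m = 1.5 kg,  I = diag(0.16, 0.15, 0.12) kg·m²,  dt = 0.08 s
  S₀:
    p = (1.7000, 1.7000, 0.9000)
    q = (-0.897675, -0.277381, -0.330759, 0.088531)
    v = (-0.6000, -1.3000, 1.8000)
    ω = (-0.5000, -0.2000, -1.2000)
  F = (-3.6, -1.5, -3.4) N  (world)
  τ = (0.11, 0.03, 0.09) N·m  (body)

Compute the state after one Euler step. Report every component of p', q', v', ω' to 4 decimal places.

p' = (1.6520, 1.5960, 1.0440)
q' = (-0.9004, -0.2425, -0.3382, 0.1270)
v' = (-0.7920, -1.3800, 1.6187)
ω' = (-0.4414, -0.1968, -1.1393)

gyro term ω×Iω = (-0.0072, 0.0240, -0.0010)
(τ − ω×Iω)/I = (0.7325, 0.0400, 0.7583)
ω + α·dt = (-0.4414, -0.1968, -1.1393)
2q̇ = q⊗(0,ω) = (-0.0986051, 0.8634545, -0.1975877, 0.9673067)
q + ½dt·q⊗(0,ω), renormalized = (-0.9004, -0.2425, -0.3382, 0.1270)
new position p' = (1.6520, 1.5960, 1.0440)
v + (F/m)dt = (-0.7920, -1.3800, 1.6187)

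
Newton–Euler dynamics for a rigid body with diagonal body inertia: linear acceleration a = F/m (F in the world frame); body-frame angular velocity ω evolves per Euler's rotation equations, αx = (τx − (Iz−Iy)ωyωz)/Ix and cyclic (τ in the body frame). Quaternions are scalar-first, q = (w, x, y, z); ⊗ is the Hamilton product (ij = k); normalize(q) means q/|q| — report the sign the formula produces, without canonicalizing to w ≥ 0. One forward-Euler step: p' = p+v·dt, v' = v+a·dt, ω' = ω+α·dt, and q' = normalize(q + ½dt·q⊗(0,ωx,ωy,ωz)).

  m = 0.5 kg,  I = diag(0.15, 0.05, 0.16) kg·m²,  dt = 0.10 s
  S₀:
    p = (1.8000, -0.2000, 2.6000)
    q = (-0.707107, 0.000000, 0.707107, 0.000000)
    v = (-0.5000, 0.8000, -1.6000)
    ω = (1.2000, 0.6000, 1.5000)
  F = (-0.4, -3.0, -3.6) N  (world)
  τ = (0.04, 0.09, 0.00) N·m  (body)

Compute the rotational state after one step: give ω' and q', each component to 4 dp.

ω×(Iω) gyroscopic = (0.0990, -0.0180, -0.0720)
angular accel α = (-0.3933, 2.1600, 0.4500)
ω' = ω + α·dt = (1.1607, 0.8160, 1.5450)
Hamilton product q⊗(0,ω) = (-0.4242642, 0.2121321, -0.4242642, -1.9091889)
q' = normalize(q + ½dt·q⊗(0,ω)) = (-0.7247, 0.0106, 0.6824, -0.0950)

ω' = (1.1607, 0.8160, 1.5450)
q' = (-0.7247, 0.0106, 0.6824, -0.0950)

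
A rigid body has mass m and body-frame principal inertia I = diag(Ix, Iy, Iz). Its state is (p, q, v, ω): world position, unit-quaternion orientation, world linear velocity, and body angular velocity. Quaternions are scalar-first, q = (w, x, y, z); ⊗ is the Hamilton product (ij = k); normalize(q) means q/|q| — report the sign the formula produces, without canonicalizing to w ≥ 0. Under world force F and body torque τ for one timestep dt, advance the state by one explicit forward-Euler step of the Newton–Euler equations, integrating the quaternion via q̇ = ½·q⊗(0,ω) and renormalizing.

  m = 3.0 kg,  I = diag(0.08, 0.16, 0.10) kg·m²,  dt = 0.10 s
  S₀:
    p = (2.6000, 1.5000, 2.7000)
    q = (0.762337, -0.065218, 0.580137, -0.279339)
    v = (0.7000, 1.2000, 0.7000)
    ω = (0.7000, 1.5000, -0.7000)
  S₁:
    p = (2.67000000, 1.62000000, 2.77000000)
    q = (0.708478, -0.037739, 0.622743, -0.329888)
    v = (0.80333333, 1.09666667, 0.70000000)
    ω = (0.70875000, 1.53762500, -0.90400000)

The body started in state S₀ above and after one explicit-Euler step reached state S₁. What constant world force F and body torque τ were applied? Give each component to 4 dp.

F = (3.1000, -3.1000, 0.0000)
τ = (0.0700, 0.0700, -0.1200)

rate change Δω = (0.00875000, 0.03762500, -0.20400000)
ω₀×(Iω₀) = (0.0630, 0.0098, 0.0840)
τ = I·(Δω/dt) + ω₀×(Iω₀) = (0.0700, 0.0700, -0.1200)
v₁ − v₀ = (0.10333333, -0.10333333, 0.00000000)
F = m·Δv/dt = (3.1000, -3.1000, 0.0000)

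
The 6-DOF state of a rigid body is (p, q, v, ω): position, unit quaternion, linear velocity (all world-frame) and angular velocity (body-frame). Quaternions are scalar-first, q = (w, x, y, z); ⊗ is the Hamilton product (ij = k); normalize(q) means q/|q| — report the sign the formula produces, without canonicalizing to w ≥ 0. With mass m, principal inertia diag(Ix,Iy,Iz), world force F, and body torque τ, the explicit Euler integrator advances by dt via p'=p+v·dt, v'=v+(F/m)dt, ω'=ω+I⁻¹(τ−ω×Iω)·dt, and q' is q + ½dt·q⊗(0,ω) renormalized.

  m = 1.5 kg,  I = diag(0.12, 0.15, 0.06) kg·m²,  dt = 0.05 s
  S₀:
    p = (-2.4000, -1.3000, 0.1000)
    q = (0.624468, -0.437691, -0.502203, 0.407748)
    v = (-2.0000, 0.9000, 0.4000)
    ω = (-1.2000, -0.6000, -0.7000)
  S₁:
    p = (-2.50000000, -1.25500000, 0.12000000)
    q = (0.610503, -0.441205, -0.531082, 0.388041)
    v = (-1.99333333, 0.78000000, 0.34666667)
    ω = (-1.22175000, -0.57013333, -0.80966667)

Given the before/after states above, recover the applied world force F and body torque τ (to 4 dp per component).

v₁ − v₀ = (0.00666667, -0.12000000, -0.05333333)
F = m·Δv/dt = (0.2000, -3.6000, -1.6000)
ω₁ − ω₀ = (-0.02175000, 0.02986667, -0.10966667)
I·α + gyro = (-0.0900, 0.1400, -0.1100)

F = (0.2000, -3.6000, -1.6000)
τ = (-0.0900, 0.1400, -0.1100)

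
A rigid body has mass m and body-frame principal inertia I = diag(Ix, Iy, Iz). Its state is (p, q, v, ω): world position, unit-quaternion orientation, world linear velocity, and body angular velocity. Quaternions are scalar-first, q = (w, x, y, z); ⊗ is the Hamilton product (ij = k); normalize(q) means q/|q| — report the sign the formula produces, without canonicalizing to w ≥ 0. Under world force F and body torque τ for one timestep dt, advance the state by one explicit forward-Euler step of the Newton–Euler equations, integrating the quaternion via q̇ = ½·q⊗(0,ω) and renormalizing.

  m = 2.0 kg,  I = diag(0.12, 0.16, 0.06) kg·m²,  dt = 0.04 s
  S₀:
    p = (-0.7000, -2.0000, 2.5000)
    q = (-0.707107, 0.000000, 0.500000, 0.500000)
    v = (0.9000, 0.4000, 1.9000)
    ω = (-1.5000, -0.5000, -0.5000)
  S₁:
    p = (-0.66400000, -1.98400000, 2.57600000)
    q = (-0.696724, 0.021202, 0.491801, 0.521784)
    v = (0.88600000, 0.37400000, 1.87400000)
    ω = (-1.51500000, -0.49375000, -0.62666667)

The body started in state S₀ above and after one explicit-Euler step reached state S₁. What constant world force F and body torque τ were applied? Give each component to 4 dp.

F = (-0.7000, -1.3000, -1.3000)
τ = (-0.0700, 0.0700, -0.1600)

Δω = ω₁−ω₀ = (-0.01500000, 0.00625000, -0.12666667)
gyro term ω₀×Iω₀ = (-0.0250, 0.0450, 0.0300)
τ = I·(Δω/dt) + ω₀×(Iω₀) = (-0.0700, 0.0700, -0.1600)
v₁ − v₀ = (-0.01400000, -0.02600000, -0.02600000)
m·(v₁−v₀)/dt = (-0.7000, -1.3000, -1.3000)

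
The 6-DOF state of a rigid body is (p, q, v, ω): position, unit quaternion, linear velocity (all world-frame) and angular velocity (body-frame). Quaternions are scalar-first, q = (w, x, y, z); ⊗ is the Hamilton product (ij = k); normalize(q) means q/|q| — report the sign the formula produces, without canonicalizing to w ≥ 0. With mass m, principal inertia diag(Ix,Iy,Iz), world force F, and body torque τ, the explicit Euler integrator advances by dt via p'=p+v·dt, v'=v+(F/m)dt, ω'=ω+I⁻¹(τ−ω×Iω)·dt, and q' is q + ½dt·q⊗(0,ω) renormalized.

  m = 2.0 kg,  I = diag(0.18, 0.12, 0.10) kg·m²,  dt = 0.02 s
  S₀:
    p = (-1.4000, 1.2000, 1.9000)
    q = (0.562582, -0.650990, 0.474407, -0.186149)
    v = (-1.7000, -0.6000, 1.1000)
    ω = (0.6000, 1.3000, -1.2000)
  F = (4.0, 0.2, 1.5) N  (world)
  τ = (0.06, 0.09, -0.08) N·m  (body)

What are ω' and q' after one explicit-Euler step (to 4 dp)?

ω×(Iω) gyroscopic = (0.0312, -0.0576, -0.0468)
α = I⁻¹(τ − ω×Iω) = (0.1600, 1.2300, -0.3320)
ω' = ω + α·dt = (0.6032, 1.3246, -1.2066)
Hamilton product q⊗(0,ω) = (-0.4495139, 0.0102545, -0.1615208, -1.8060296)
q + ½dt·q⊗(0,ω), renormalized = (0.5580, -0.6508, 0.4727, -0.2042)

ω' = (0.6032, 1.3246, -1.2066)
q' = (0.5580, -0.6508, 0.4727, -0.2042)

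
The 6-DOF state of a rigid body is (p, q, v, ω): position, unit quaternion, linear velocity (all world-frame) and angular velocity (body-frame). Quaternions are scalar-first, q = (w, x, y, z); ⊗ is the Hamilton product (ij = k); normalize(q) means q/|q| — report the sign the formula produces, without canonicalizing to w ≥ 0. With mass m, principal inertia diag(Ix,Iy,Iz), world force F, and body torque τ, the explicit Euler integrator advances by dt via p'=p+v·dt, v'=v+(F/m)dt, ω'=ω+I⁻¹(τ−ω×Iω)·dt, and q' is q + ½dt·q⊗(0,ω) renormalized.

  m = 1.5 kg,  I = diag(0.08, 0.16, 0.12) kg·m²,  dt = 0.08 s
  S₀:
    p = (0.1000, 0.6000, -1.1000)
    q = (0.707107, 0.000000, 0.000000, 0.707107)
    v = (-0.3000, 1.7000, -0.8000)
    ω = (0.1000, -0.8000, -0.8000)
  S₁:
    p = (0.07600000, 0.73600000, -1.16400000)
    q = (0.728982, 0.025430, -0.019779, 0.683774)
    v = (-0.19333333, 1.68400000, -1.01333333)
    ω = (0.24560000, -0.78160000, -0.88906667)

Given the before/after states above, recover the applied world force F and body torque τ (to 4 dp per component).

F = (2.0000, -0.3000, -4.0000)
τ = (0.1200, 0.0400, -0.1400)

v₁ − v₀ = (0.10666667, -0.01600000, -0.21333333)
applied force F = (2.0000, -0.3000, -4.0000)
Δω = ω₁−ω₀ = (0.14560000, 0.01840000, -0.08906667)
ω₀×(Iω₀) = (-0.0256, 0.0032, -0.0064)
τ = I·(Δω/dt) + ω₀×(Iω₀) = (0.1200, 0.0400, -0.1400)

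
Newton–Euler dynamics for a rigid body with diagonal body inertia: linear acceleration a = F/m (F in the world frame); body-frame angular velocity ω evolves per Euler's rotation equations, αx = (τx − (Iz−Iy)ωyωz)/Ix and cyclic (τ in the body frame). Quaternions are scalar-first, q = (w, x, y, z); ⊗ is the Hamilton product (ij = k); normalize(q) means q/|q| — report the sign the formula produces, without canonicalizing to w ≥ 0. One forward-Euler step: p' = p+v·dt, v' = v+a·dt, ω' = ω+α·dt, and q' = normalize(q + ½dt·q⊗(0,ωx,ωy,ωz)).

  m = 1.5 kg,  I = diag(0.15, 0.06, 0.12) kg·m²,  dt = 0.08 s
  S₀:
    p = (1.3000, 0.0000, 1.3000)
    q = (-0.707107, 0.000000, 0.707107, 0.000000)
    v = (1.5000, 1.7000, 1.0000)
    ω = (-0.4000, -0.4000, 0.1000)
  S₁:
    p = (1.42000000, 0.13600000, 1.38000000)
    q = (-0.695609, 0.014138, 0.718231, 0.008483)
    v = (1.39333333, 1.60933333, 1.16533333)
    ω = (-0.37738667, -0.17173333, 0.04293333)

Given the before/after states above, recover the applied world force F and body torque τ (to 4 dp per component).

F = (-2.0000, -1.7000, 3.1000)
τ = (0.0400, 0.1700, -0.1000)

velocity change Δv = (-0.10666667, -0.09066667, 0.16533333)
F = m·Δv/dt = (-2.0000, -1.7000, 3.1000)
rate change Δω = (0.02261333, 0.22826667, -0.05706667)
precession coupling = (-0.0024, -0.0012, -0.0144)
τ = I·(Δω/dt) + ω₀×(Iω₀) = (0.0400, 0.1700, -0.1000)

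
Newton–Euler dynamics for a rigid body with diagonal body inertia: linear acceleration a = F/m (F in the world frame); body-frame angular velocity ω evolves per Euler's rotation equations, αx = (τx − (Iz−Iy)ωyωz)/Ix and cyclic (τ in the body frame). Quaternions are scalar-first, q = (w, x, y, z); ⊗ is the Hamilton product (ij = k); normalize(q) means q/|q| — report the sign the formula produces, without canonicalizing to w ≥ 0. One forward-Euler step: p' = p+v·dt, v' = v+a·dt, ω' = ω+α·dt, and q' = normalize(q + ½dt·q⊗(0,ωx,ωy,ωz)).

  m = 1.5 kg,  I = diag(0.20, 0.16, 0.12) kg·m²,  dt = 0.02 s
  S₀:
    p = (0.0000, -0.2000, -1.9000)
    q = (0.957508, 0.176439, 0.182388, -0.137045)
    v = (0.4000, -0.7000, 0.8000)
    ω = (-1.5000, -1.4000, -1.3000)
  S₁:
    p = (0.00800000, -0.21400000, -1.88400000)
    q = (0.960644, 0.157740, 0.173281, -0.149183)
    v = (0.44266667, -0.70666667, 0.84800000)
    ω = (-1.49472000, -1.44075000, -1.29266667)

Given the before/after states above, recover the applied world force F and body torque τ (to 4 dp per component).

F = (3.2000, -0.5000, 3.6000)
τ = (-0.0200, -0.1700, -0.0400)

Δv = v₁−v₀ = (0.04266667, -0.00666667, 0.04800000)
applied force F = (3.2000, -0.5000, 3.6000)
Δω = ω₁−ω₀ = (0.00528000, -0.04075000, 0.00733333)
ω₀×(Iω₀) = (-0.0728, 0.1560, -0.0840)
I·α + gyro = (-0.0200, -0.1700, -0.0400)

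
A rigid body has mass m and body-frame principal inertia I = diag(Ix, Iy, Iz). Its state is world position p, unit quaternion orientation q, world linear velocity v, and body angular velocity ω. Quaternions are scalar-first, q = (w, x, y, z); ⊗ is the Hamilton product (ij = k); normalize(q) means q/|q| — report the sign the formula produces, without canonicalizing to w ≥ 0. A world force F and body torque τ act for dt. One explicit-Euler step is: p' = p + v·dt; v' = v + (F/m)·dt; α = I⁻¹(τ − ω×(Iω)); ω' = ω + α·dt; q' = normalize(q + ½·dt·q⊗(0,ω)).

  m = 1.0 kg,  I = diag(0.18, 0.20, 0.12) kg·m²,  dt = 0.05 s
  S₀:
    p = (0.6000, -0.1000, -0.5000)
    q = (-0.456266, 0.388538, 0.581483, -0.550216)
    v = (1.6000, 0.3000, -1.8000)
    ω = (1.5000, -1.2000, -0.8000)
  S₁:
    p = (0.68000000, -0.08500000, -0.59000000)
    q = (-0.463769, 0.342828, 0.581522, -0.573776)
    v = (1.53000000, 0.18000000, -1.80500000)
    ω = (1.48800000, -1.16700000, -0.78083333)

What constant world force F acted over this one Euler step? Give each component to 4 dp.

F = (-1.4000, -2.4000, -0.1000)

velocity change Δv = (-0.07000000, -0.12000000, -0.00500000)
F = m·Δv/dt = (-1.4000, -2.4000, -0.1000)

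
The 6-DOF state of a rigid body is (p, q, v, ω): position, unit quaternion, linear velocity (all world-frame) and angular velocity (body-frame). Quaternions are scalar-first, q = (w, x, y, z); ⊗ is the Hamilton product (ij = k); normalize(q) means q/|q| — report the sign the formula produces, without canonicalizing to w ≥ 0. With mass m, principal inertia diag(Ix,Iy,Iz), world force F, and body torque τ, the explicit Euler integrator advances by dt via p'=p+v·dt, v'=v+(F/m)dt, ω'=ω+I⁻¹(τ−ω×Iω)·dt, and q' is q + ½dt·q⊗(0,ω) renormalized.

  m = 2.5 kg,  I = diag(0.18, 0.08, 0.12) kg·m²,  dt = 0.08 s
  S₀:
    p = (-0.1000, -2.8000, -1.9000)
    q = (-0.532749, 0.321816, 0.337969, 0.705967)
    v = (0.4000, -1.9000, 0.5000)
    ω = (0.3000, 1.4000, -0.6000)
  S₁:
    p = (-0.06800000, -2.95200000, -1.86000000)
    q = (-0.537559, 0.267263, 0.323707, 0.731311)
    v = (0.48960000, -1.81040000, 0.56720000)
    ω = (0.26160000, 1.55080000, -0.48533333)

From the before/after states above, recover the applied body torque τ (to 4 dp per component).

τ = (-0.1200, 0.1400, 0.1300)

Δω = ω₁−ω₀ = (-0.03840000, 0.15080000, 0.11466667)
τ = I·(Δω/dt) + ω₀×(Iω₀) = (-0.1200, 0.1400, 0.1300)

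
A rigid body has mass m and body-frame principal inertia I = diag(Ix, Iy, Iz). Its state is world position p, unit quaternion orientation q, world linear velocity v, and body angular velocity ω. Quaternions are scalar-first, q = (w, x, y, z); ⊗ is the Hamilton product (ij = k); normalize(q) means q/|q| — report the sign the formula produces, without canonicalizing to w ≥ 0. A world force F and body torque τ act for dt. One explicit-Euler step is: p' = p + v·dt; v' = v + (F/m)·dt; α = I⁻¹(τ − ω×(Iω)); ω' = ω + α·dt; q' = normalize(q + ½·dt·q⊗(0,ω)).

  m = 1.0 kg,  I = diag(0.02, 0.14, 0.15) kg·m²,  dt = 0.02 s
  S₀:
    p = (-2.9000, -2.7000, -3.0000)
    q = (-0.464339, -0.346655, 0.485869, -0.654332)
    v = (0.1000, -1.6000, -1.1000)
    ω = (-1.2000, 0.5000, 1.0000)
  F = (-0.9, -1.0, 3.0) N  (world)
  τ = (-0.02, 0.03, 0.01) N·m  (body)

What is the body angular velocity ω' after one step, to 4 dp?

ω' = (-1.2250, 0.4820, 1.0109)

precession coupling ω×(Iω) = (0.0050, 0.1560, -0.0720)
angular accel α = (-1.2500, -0.9000, 0.5467)
new body rate ω' = (-1.2250, 0.4820, 1.0109)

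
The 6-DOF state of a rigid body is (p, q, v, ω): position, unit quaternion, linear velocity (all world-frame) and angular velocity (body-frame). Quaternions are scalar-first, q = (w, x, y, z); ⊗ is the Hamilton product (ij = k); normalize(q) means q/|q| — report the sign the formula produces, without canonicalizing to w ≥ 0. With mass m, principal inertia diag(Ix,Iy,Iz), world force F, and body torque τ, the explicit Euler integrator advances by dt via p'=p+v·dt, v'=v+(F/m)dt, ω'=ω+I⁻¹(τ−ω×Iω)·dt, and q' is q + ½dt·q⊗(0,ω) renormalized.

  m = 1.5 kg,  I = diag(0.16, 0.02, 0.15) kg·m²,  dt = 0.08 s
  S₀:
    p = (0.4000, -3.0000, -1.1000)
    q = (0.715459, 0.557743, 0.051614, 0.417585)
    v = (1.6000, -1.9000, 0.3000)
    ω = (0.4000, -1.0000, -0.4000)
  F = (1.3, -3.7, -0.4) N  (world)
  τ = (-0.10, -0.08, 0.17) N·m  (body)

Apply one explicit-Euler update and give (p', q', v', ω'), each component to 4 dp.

p' = p + v·dt = (0.5280, -3.1520, -1.0760)
new velocity v' = (1.6693, -2.0973, 0.2787)
precession coupling ω×(Iω) = (0.0520, -0.0016, 0.0560)
(τ − ω×Iω)/I = (-0.9500, -3.9200, 0.7600)
ω' = ω + α·dt = (0.3240, -1.3136, -0.3392)
2q̇ = q⊗(0,ω) = (-0.0044492, 0.6831230, -0.3253278, -0.8645722)
q + ½dt·q⊗(0,ω), renormalized = (0.7145, 0.5845, 0.0386, 0.3826)

p' = (0.5280, -3.1520, -1.0760)
q' = (0.7145, 0.5845, 0.0386, 0.3826)
v' = (1.6693, -2.0973, 0.2787)
ω' = (0.3240, -1.3136, -0.3392)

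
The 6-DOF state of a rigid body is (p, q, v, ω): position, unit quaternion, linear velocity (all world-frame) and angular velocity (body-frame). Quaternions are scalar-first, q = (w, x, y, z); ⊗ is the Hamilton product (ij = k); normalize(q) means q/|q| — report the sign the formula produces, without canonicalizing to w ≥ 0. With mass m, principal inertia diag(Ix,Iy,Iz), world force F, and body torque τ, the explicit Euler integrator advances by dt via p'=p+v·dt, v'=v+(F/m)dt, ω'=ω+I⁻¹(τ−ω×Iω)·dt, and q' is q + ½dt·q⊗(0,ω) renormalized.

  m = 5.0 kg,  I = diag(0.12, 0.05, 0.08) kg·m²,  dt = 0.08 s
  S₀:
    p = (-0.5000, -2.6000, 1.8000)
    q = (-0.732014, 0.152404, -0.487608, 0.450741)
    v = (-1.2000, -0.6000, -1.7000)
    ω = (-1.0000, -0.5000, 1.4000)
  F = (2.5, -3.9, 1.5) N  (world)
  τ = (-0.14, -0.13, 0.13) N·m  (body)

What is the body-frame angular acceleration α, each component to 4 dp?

precession coupling ω×(Iω) = (-0.0210, -0.0560, -0.0350)
(τ − ω×Iω)/I = (-0.9917, -1.4800, 2.0625)

α = (-0.9917, -1.4800, 2.0625)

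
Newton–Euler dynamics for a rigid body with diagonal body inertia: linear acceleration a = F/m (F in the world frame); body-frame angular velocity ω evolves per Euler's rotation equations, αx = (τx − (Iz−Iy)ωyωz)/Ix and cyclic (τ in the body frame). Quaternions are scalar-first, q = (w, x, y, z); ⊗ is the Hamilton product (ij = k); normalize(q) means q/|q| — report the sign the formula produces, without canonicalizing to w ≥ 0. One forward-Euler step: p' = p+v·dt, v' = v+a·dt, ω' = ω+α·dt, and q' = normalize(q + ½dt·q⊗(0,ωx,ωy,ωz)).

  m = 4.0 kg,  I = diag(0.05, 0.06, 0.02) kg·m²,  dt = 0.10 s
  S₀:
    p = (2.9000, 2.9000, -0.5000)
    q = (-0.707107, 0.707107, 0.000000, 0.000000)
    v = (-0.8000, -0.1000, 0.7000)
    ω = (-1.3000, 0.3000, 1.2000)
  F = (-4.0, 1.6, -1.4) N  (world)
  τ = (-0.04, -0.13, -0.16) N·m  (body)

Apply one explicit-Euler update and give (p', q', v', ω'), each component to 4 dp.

p' = (2.8200, 2.8900, -0.4300)
q' = (-0.6585, 0.7501, -0.0528, -0.0317)
v' = (-0.9000, -0.0600, 0.6650)
ω' = (-1.3512, 0.1613, 0.4195)

(τ − ω×Iω)/I = (-0.5120, -1.3867, -7.8050)
ω + α·dt = (-1.3512, 0.1613, 0.4195)
2q̇ = q⊗(0,ω) = (0.9192391, 0.9192391, -1.0606605, -0.6363963)
q + ½dt·q⊗(0,ω), renormalized = (-0.6585, 0.7501, -0.0528, -0.0317)
a = (-1.0000, 0.4000, -0.3500)
new position p' = (2.8200, 2.8900, -0.4300)
new velocity v' = (-0.9000, -0.0600, 0.6650)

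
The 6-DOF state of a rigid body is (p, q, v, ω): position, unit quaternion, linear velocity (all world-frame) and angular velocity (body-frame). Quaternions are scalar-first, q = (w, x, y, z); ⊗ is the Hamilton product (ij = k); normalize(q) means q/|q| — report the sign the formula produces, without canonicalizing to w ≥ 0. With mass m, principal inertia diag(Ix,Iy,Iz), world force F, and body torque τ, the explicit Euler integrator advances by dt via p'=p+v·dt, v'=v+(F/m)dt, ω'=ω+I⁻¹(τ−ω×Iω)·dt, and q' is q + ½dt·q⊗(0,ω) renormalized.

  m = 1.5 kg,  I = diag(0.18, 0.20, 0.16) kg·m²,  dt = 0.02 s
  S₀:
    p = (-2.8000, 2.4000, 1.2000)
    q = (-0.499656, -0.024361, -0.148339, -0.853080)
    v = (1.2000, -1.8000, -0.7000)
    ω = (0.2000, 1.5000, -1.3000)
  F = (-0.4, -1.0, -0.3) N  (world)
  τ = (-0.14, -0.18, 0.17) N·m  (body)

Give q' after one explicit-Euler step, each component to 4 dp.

Hamilton product q⊗(0,ω) = (-0.8816233, 1.3725295, -0.9517693, 0.6426791)
q + ½dt·q⊗(0,ω), renormalized = (-0.5084, -0.0106, -0.1578, -0.8465)

q' = (-0.5084, -0.0106, -0.1578, -0.8465)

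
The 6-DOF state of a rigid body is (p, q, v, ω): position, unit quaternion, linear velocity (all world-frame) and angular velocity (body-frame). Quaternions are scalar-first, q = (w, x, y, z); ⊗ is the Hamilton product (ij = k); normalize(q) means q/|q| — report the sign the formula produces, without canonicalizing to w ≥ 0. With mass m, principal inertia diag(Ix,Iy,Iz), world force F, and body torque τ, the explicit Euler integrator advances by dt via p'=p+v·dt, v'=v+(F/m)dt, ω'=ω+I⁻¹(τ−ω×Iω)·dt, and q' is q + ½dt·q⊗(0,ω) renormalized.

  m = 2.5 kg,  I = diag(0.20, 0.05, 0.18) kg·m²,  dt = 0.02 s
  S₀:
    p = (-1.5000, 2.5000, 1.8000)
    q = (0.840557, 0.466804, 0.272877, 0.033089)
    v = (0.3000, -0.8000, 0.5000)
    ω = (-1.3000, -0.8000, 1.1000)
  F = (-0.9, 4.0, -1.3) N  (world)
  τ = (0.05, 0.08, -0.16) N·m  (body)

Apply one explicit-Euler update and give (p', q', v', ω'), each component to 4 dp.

p' = p + v·dt = (-1.4940, 2.4840, 1.8100)
v + (F/m)dt = (0.2928, -0.7680, 0.4896)
ω×(Iω) gyroscopic = (-0.1144, -0.0286, -0.1560)
(τ − ω×Iω)/I = (0.8220, 2.1720, -0.0222)
new body rate ω' = (-1.2836, -0.7566, 1.0996)
2q̇ = q⊗(0,ω) = (0.7887489, -0.7660882, -1.2289457, 0.9059096)
q' = normalize(q + ½dt·q⊗(0,ω)) = (0.8483, 0.4591, 0.2605, 0.0421)

p' = (-1.4940, 2.4840, 1.8100)
q' = (0.8483, 0.4591, 0.2605, 0.0421)
v' = (0.2928, -0.7680, 0.4896)
ω' = (-1.2836, -0.7566, 1.0996)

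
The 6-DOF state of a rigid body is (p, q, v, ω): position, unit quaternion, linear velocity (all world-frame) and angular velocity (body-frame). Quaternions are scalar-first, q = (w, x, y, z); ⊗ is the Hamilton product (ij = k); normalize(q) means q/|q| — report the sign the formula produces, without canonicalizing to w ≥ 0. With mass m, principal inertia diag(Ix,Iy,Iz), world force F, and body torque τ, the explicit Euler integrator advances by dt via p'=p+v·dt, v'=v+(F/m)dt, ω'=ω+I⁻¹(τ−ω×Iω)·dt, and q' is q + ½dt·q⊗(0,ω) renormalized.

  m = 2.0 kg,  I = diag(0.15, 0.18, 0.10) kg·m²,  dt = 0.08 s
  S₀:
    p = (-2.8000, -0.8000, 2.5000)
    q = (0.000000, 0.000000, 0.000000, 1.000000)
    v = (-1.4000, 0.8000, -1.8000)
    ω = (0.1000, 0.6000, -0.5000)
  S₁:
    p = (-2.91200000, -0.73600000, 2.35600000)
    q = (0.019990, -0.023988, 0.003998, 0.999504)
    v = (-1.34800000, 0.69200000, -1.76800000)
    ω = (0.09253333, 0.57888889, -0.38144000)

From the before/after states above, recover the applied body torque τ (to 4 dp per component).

ω₁ − ω₀ = (-0.00746667, -0.02111111, 0.11856000)
gyro term ω₀×Iω₀ = (0.0240, -0.0025, 0.0018)
applied torque τ = (0.0100, -0.0500, 0.1500)

τ = (0.0100, -0.0500, 0.1500)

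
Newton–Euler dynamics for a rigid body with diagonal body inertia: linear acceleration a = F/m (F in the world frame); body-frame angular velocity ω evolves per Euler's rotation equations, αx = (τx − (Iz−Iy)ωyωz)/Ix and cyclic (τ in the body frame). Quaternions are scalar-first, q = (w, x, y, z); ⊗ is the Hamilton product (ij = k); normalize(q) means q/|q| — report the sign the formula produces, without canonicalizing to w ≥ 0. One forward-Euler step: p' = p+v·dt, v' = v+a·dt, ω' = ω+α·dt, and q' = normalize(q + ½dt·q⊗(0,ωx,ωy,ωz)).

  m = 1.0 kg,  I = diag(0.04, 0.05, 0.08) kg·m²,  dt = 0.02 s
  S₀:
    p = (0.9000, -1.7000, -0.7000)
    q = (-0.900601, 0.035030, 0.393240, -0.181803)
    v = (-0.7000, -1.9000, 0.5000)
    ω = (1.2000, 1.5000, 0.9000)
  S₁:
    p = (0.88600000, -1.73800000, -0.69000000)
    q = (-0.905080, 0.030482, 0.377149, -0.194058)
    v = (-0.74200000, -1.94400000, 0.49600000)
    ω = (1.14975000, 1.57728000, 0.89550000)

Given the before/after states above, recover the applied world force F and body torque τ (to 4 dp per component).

velocity change Δv = (-0.04200000, -0.04400000, -0.00400000)
F = m·Δv/dt = (-2.1000, -2.2000, -0.2000)
Δω = ω₁−ω₀ = (-0.05025000, 0.07728000, -0.00450000)
precession coupling = (0.0405, -0.0432, 0.0180)
I·α + gyro = (-0.0600, 0.1500, 0.0000)

F = (-2.1000, -2.2000, -0.2000)
τ = (-0.0600, 0.1500, 0.0000)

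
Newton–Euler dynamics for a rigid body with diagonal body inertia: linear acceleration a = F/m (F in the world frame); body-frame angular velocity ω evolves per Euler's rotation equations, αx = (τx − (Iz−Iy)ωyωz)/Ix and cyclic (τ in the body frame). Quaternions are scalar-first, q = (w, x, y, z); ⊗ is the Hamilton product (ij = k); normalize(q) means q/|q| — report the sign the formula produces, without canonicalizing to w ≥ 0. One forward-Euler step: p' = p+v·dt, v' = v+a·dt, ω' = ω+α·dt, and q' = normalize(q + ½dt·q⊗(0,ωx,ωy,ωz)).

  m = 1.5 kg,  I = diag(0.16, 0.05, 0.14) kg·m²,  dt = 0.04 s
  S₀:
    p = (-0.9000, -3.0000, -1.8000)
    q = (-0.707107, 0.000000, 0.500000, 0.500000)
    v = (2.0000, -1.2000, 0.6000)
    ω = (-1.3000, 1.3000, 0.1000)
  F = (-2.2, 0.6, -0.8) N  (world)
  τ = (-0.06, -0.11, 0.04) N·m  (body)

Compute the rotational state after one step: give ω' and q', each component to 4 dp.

ω' = (-1.3179, 1.2141, 0.0583)
q' = (-0.7206, 0.0064, 0.4683, 0.5112)

precession coupling ω×(Iω) = (0.0117, -0.0026, 0.1859)
(τ − ω×Iω)/I = (-0.4481, -2.1480, -1.0421)
new body rate ω' = (-1.3179, 1.2141, 0.0583)
2q̇ = q⊗(0,ω) = (-0.7000000, 0.3192391, -1.5692391, 0.5792893)
updated quaternion q' = (-0.7206, 0.0064, 0.4683, 0.5112)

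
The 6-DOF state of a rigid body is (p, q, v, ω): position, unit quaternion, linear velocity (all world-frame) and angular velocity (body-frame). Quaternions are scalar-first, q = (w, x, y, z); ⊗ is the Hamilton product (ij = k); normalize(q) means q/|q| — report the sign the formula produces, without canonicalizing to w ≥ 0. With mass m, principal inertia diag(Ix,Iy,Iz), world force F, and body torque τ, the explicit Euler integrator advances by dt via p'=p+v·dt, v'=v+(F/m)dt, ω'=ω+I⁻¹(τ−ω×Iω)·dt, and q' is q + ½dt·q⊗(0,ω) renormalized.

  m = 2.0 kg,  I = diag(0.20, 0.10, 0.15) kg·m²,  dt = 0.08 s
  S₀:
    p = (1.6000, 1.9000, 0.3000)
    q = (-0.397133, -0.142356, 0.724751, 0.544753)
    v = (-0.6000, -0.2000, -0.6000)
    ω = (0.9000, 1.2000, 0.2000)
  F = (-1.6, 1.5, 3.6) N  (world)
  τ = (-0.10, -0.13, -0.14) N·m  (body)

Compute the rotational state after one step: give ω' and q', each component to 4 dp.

ω' = (0.8552, 1.0888, 0.1829)
q' = (-0.4304, -0.1767, 0.7251, 0.5077)

angular accel α = (-0.5600, -1.3900, -0.2133)
ω' = ω + α·dt = (0.8552, 1.0888, 0.1829)
Hamilton product q⊗(0,ω) = (-0.8505314, -0.8661731, 0.0421893, -0.9025297)
q + ½dt·q⊗(0,ω), renormalized = (-0.4304, -0.1767, 0.7251, 0.5077)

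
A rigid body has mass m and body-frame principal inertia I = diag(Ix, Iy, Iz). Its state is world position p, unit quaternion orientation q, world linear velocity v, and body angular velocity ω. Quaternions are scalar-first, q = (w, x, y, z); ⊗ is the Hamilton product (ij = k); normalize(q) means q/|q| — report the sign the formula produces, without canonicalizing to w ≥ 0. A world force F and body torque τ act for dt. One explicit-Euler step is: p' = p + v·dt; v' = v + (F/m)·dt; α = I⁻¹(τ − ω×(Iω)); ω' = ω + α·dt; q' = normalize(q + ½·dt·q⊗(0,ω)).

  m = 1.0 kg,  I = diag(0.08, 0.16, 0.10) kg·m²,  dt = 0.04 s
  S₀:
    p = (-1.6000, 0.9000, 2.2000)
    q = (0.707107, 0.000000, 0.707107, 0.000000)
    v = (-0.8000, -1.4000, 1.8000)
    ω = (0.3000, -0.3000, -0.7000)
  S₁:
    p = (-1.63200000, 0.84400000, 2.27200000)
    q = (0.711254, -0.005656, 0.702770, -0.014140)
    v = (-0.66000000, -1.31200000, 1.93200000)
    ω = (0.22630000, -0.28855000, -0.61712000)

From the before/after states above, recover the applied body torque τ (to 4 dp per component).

rate change Δω = (-0.07370000, 0.01145000, 0.08288000)
τ = I·(Δω/dt) + ω₀×(Iω₀) = (-0.1600, 0.0500, 0.2000)

τ = (-0.1600, 0.0500, 0.2000)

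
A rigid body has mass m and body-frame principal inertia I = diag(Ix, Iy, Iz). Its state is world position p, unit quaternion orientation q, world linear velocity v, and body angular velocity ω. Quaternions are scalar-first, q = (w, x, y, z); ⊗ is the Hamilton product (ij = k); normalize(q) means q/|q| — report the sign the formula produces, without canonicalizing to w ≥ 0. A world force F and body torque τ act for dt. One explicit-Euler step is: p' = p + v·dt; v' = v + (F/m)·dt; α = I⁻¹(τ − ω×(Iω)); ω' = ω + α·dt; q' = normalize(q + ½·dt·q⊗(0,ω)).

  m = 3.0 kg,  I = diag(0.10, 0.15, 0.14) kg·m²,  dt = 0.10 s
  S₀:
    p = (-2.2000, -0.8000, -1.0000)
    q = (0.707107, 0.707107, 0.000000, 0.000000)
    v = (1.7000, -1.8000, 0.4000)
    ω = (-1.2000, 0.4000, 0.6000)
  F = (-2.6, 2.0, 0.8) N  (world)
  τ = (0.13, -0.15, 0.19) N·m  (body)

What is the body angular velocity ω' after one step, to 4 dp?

angular accel α = (1.3240, -1.1920, 1.5286)
new body rate ω' = (-1.0676, 0.2808, 0.7529)

ω' = (-1.0676, 0.2808, 0.7529)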